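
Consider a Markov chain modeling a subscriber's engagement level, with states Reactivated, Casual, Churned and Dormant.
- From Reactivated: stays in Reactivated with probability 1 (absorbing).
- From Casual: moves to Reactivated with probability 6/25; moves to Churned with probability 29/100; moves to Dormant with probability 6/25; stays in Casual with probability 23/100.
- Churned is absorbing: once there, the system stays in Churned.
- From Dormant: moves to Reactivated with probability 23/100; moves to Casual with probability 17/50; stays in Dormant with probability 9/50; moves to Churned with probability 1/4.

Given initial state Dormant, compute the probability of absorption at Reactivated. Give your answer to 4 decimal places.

0.4705

Let h(s) be the probability of absorption at Reactivated starting from transient state s. Then h(Reactivated) = 1 and h(Churned) = 0. By first-step analysis:
h(Casual) = 0.24·1 + 0.23·h(Casual) + 0.29·0 + 0.24·h(Dormant)
h(Dormant) = 0.23·1 + 0.34·h(Casual) + 0.25·0 + 0.18·h(Dormant)
Solving: h(Casual) = 0.4583, h(Dormant) = 0.4705.
Starting from Dormant, the probability is 0.4705.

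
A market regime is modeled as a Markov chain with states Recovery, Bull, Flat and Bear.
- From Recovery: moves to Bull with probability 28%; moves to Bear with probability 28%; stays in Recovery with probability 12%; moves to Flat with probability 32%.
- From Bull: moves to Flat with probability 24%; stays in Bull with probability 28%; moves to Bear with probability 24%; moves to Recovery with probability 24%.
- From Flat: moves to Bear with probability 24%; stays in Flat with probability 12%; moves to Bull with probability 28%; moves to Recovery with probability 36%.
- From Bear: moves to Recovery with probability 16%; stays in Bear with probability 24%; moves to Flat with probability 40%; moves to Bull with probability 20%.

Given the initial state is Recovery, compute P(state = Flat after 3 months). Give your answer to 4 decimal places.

0.2678

Propagate the distribution vector 3 months from Recovery.
After 0 months: (1.0000, 0.0000, 0.0000, 0.0000)
After 1 month: (0.1200, 0.2800, 0.3200, 0.2800)
After 2 months: (0.2416, 0.2576, 0.2560, 0.2448)
After 3 months: (0.2221, 0.2604, 0.2678, 0.2497)
P(in Flat after 3 months) = 0.2678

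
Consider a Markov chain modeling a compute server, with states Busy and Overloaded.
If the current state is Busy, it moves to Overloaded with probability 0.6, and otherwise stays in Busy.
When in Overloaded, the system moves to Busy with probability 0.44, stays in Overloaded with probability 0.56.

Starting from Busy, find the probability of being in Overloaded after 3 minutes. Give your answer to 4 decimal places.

0.5770

Propagate the distribution vector 3 minutes from Busy.
After 0 minutes: (1.0000, 0.0000)
After 1 minute: (0.4000, 0.6000)
After 2 minutes: (0.4240, 0.5760)
After 3 minutes: (0.4230, 0.5770)
P(in Overloaded after 3 minutes) = 0.5770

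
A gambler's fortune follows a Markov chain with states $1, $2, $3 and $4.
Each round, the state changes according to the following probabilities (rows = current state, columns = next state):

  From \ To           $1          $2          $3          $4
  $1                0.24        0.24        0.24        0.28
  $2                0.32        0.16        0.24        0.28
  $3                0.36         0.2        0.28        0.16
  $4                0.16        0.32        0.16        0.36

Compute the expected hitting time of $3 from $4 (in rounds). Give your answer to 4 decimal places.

Let t(s) be the expected number of rounds to first reach $3 from state s, with t($3) = 0. Conditioning on the first round:
t($1) = 1 + 0.24·t($1) + 0.24·t($2) + 0.28·t($4)
t($2) = 1 + 0.32·t($1) + 0.16·t($2) + 0.28·t($4)
t($4) = 1 + 0.16·t($1) + 0.32·t($2) + 0.36·t($4)
Solving: t($1) = 4.6371, t($2) = 4.6371, t($4) = 5.0403.
Expected rounds from $4 to $3: 5.0403.

5.0403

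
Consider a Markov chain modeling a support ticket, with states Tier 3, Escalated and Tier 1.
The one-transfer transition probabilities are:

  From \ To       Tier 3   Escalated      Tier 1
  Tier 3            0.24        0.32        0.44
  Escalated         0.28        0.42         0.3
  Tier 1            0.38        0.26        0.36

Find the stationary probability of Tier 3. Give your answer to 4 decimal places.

0.3043

Let the stationary distribution be π with π = πP and π_1 + π_2 + π_3 = 1.
π_1 = 0.24·π_1 + 0.28·π_2 + 0.38·π_3
π_2 = 0.32·π_1 + 0.42·π_2 + 0.26·π_3
Solving with the normalization constraint gives π = (0.3043, 0.3313, 0.3645).
So the stationary probability of Tier 3 is 0.3043.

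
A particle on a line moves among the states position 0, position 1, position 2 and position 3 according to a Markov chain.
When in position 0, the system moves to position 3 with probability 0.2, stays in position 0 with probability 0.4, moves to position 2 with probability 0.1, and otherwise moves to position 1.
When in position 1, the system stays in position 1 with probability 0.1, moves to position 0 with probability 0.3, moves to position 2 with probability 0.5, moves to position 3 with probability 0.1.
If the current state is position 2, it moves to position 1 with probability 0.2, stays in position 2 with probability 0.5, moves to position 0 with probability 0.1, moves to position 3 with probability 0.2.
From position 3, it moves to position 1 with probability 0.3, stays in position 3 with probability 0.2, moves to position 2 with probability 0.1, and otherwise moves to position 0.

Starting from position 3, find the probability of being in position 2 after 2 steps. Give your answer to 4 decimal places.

0.2600

Propagate the distribution vector 2 steps from position 3.
After 0 steps: (0.0000, 0.0000, 0.0000, 1.0000)
After 1 step: (0.4000, 0.3000, 0.1000, 0.2000)
After 2 steps: (0.3400, 0.2300, 0.2600, 0.1700)
P(in position 2 after 2 steps) = 0.2600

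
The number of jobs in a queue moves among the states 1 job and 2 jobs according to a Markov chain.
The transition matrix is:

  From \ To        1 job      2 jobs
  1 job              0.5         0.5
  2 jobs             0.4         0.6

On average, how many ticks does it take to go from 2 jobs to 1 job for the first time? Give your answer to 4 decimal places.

Let t(s) be the expected number of ticks to first reach 1 job from state s, with t(1 job) = 0. Conditioning on the first tick:
t(2 jobs) = 1 + 0.6·t(2 jobs)
Solving: t(2 jobs) = 2.5000.
Expected ticks from 2 jobs to 1 job: 2.5000.

2.5000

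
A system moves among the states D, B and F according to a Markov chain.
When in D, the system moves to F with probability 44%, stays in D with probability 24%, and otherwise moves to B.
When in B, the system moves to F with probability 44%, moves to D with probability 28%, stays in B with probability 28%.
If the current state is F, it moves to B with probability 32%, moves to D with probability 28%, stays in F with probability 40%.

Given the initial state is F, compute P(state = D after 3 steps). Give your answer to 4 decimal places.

Propagate the distribution vector 3 steps from F.
After 0 steps: (0.0000, 0.0000, 1.0000)
After 1 step: (0.2800, 0.3200, 0.4000)
After 2 steps: (0.2688, 0.3072, 0.4240)
After 3 steps: (0.2692, 0.3077, 0.4230)
P(in D after 3 steps) = 0.2692

0.2692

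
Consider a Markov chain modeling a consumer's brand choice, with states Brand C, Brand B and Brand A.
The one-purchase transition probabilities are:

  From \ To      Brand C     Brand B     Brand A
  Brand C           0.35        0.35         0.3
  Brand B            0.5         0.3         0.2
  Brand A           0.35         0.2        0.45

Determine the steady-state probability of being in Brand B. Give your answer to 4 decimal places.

Let the stationary distribution be π with π = πP and π_1 + π_2 + π_3 = 1.
π_1 = 0.35·π_1 + 0.5·π_2 + 0.35·π_3
π_2 = 0.35·π_1 + 0.3·π_2 + 0.2·π_3
Solving with the normalization constraint gives π = (0.3932, 0.2877, 0.3191).
So the stationary probability of Brand B is 0.2877.

0.2877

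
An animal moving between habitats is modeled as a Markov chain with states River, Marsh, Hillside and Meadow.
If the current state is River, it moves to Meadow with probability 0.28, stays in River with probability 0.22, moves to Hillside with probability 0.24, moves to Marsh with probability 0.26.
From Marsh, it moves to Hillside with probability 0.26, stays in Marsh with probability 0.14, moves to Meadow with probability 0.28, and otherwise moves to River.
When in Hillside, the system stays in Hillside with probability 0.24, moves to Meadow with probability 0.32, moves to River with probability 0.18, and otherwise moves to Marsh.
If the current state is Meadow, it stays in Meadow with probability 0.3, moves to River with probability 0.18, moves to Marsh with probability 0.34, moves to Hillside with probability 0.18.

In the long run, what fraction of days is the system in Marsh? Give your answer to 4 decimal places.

Let the stationary distribution be π with π = πP and π_1 + π_2 + π_3 + π_4 = 1.
π_1 = 0.22·π_1 + 0.32·π_2 + 0.18·π_3 + 0.18·π_4
π_2 = 0.26·π_1 + 0.14·π_2 + 0.26·π_3 + 0.34·π_4
π_3 = 0.24·π_1 + 0.26·π_2 + 0.24·π_3 + 0.18·π_4
Solving with the normalization constraint gives π = (0.2244, 0.2532, 0.2274, 0.2950).
So the stationary probability of Marsh is 0.2532.

0.2532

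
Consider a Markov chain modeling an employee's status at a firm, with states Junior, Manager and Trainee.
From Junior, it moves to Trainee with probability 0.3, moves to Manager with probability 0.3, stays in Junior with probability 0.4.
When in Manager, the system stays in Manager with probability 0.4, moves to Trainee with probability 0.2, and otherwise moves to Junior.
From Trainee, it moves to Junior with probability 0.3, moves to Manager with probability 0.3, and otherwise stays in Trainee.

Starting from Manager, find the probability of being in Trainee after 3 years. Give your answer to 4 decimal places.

Propagate the distribution vector 3 years from Manager.
After 0 years: (0.0000, 1.0000, 0.0000)
After 1 year: (0.4000, 0.4000, 0.2000)
After 2 years: (0.3800, 0.3400, 0.2800)
After 3 years: (0.3720, 0.3340, 0.2940)
P(in Trainee after 3 years) = 0.2940

0.2940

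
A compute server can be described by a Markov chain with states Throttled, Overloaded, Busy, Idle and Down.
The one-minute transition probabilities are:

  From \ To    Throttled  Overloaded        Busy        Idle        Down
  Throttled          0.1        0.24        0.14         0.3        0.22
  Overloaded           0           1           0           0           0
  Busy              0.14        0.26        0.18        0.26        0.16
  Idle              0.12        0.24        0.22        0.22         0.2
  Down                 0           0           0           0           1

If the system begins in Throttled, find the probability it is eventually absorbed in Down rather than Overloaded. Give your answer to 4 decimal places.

Let h(s) be the probability of absorption at Down starting from transient state s. Then h(Down) = 1 and h(Overloaded) = 0. By first-step analysis:
h(Throttled) = 0.1·h(Throttled) + 0.24·0 + 0.14·h(Busy) + 0.3·h(Idle) + 0.22·1
h(Busy) = 0.14·h(Throttled) + 0.26·0 + 0.18·h(Busy) + 0.26·h(Idle) + 0.16·1
h(Idle) = 0.12·h(Throttled) + 0.24·0 + 0.22·h(Busy) + 0.22·h(Idle) + 0.2·1
Solving: h(Throttled) = 0.4566, h(Busy) = 0.4136, h(Idle) = 0.4433.
Starting from Throttled, the probability is 0.4566.

0.4566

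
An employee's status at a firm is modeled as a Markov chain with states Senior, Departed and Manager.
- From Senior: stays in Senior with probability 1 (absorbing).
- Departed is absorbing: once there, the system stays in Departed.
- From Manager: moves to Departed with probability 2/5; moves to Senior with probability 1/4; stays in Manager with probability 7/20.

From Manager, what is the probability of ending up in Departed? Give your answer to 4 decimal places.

0.6154

Let h(s) be the probability of absorption at Departed starting from transient state s. Then h(Departed) = 1 and h(Senior) = 0. By first-step analysis:
h(Manager) = 0.25·0 + 0.4·1 + 0.35·h(Manager)
Solving: h(Manager) = 0.6154.
Starting from Manager, the probability is 0.6154.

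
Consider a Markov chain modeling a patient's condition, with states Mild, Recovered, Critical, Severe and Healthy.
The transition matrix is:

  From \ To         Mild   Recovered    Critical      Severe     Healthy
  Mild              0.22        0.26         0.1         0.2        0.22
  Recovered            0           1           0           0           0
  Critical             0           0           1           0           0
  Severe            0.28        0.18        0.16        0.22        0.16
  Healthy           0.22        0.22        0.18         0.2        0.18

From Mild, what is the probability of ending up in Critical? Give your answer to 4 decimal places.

0.3524

Let h(s) be the probability of absorption at Critical starting from transient state s. Then h(Critical) = 1 and h(Recovered) = 0. By first-step analysis:
h(Mild) = 0.22·h(Mild) + 0.26·0 + 0.1·1 + 0.2·h(Severe) + 0.22·h(Healthy)
h(Severe) = 0.28·h(Mild) + 0.18·0 + 0.16·1 + 0.22·h(Severe) + 0.16·h(Healthy)
h(Healthy) = 0.22·h(Mild) + 0.22·0 + 0.18·1 + 0.2·h(Severe) + 0.18·h(Healthy)
Solving: h(Mild) = 0.3524, h(Severe) = 0.4169, h(Healthy) = 0.4157.
Starting from Mild, the probability is 0.3524.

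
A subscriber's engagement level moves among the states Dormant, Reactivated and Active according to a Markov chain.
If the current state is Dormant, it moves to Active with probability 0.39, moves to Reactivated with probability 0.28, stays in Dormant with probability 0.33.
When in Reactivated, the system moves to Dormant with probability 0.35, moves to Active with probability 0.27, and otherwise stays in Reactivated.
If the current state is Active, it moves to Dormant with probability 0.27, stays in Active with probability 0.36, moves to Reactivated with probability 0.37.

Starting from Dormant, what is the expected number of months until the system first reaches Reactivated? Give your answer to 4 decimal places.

3.1839

Let t(s) be the expected number of months to first reach Reactivated from state s, with t(Reactivated) = 0. Conditioning on the first month:
t(Dormant) = 1 + 0.33·t(Dormant) + 0.39·t(Active)
t(Active) = 1 + 0.27·t(Dormant) + 0.36·t(Active)
Solving: t(Dormant) = 3.1839, t(Active) = 2.9057.
Expected months from Dormant to Reactivated: 3.1839.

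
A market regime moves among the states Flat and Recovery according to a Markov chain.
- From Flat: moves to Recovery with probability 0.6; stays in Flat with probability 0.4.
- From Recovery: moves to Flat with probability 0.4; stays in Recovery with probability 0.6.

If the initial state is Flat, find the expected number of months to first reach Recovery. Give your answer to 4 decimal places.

1.6667

Let t(s) be the expected number of months to first reach Recovery from state s, with t(Recovery) = 0. Conditioning on the first month:
t(Flat) = 1 + 0.4·t(Flat)
Solving: t(Flat) = 1.6667.
Expected months from Flat to Recovery: 1.6667.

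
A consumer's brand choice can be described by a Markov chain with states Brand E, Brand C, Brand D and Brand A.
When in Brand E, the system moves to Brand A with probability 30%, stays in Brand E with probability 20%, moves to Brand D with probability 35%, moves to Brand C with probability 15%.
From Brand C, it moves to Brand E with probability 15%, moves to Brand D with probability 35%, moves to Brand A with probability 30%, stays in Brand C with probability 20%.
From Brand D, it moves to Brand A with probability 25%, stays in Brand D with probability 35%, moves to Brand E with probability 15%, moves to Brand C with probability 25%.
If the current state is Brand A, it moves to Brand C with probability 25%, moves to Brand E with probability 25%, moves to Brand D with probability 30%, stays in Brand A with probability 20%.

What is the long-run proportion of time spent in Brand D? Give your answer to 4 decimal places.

0.3371

Let the stationary distribution be π with π = πP and π_1 + π_2 + π_3 + π_4 = 1.
π_1 = 0.2·π_1 + 0.15·π_2 + 0.15·π_3 + 0.25·π_4
π_2 = 0.15·π_1 + 0.2·π_2 + 0.25·π_3 + 0.25·π_4
π_3 = 0.35·π_1 + 0.35·π_2 + 0.35·π_3 + 0.3·π_4
Solving with the normalization constraint gives π = (0.1850, 0.2205, 0.3371, 0.2574).
So the stationary probability of Brand D is 0.3371.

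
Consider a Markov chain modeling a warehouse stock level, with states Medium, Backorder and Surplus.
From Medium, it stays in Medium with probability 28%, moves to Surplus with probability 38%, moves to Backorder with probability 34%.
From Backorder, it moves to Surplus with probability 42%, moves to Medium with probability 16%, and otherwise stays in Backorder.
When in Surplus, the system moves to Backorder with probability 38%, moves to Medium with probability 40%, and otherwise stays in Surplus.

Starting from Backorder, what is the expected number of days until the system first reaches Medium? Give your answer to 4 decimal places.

Let t(s) be the expected number of days to first reach Medium from state s, with t(Medium) = 0. Conditioning on the first day:
t(Backorder) = 1 + 0.42·t(Backorder) + 0.42·t(Surplus)
t(Surplus) = 1 + 0.38·t(Backorder) + 0.22·t(Surplus)
Solving: t(Backorder) = 4.0984, t(Surplus) = 3.2787.
Expected days from Backorder to Medium: 4.0984.

4.0984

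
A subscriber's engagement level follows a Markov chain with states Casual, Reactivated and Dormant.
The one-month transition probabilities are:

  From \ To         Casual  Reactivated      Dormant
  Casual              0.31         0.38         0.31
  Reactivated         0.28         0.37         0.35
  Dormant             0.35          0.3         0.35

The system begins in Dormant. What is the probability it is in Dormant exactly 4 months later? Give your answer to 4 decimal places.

0.3375

Propagate the distribution vector 4 months from Dormant.
After 0 months: (0.0000, 0.0000, 1.0000)
After 1 month: (0.3500, 0.3000, 0.3500)
After 2 months: (0.3150, 0.3490, 0.3360)
After 3 months: (0.3130, 0.3496, 0.3374)
After 4 months: (0.3130, 0.3495, 0.3375)
P(in Dormant after 4 months) = 0.3375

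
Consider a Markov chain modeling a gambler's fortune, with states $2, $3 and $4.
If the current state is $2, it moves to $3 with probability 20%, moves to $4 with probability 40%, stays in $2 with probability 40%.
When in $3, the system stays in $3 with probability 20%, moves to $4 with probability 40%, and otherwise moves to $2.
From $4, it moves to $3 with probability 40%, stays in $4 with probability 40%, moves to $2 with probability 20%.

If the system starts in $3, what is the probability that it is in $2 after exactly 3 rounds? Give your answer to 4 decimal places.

Propagate the distribution vector 3 rounds from $3.
After 0 rounds: (0.0000, 1.0000, 0.0000)
After 1 round: (0.4000, 0.2000, 0.4000)
After 2 rounds: (0.3200, 0.2800, 0.4000)
After 3 rounds: (0.3200, 0.2800, 0.4000)
P(in $2 after 3 rounds) = 0.3200

0.3200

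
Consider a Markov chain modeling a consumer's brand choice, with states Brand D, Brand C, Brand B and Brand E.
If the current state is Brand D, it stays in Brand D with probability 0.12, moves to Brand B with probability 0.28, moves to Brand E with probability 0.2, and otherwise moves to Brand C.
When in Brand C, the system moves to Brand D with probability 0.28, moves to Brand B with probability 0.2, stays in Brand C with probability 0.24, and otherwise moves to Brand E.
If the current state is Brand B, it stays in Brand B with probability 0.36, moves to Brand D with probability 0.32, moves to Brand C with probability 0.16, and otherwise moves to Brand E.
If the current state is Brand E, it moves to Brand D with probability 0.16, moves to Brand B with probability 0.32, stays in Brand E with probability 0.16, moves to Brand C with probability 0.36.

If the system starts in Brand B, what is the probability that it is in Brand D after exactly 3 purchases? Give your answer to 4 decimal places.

0.2332

Propagate the distribution vector 3 purchases from Brand B.
After 0 purchases: (0.0000, 0.0000, 1.0000, 0.0000)
After 1 purchase: (0.3200, 0.1600, 0.3600, 0.1600)
After 2 purchases: (0.2240, 0.2816, 0.3024, 0.1920)
After 3 purchases: (0.2332, 0.2747, 0.2893, 0.2028)
P(in Brand D after 3 purchases) = 0.2332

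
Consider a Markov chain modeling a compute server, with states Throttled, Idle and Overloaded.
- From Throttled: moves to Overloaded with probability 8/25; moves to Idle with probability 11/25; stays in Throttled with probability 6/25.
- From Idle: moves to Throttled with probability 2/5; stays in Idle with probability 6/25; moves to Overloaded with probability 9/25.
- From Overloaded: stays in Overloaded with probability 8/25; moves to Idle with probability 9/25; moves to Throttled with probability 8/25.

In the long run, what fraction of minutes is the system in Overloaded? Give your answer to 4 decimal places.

Let the stationary distribution be π with π = πP and π_1 + π_2 + π_3 = 1.
π_1 = 0.24·π_1 + 0.4·π_2 + 0.32·π_3
π_2 = 0.44·π_1 + 0.24·π_2 + 0.36·π_3
Solving with the normalization constraint gives π = (0.3218, 0.3444, 0.3338).
So the stationary probability of Overloaded is 0.3338.

0.3338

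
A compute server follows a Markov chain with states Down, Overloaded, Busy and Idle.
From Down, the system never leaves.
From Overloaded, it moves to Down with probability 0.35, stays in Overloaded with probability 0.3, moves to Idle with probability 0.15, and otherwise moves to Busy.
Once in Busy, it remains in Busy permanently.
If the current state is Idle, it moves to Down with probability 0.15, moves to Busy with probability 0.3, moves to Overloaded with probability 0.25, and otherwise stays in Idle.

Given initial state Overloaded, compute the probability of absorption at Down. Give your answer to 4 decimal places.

0.5912

Let h(s) be the probability of absorption at Down starting from transient state s. Then h(Down) = 1 and h(Busy) = 0. By first-step analysis:
h(Overloaded) = 0.35·1 + 0.3·h(Overloaded) + 0.2·0 + 0.15·h(Idle)
h(Idle) = 0.15·1 + 0.25·h(Overloaded) + 0.3·0 + 0.3·h(Idle)
Solving: h(Overloaded) = 0.5912, h(Idle) = 0.4254.
Starting from Overloaded, the probability is 0.5912.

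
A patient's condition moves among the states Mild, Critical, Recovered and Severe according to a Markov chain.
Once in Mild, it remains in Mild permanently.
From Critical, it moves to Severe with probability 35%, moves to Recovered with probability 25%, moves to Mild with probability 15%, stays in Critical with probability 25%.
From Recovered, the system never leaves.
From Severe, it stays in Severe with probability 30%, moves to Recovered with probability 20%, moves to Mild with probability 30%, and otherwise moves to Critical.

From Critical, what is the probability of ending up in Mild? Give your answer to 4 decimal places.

0.4615

Let h(s) be the probability of absorption at Mild starting from transient state s. Then h(Mild) = 1 and h(Recovered) = 0. By first-step analysis:
h(Critical) = 0.15·1 + 0.25·h(Critical) + 0.25·0 + 0.35·h(Severe)
h(Severe) = 0.3·1 + 0.2·h(Critical) + 0.2·0 + 0.3·h(Severe)
Solving: h(Critical) = 0.4615, h(Severe) = 0.5604.
Starting from Critical, the probability is 0.4615.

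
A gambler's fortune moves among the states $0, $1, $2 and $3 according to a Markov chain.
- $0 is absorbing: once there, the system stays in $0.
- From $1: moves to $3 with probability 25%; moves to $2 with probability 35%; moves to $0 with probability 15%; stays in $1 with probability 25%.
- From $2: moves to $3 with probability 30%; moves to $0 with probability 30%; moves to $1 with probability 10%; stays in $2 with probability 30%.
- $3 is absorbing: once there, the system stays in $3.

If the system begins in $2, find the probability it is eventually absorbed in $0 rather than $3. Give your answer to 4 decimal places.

Let h(s) be the probability of absorption at $0 starting from transient state s. Then h($0) = 1 and h($3) = 0. By first-step analysis:
h($1) = 0.15·1 + 0.25·h($1) + 0.35·h($2) + 0.25·0
h($2) = 0.3·1 + 0.1·h($1) + 0.3·h($2) + 0.3·0
Solving: h($1) = 0.4286, h($2) = 0.4898.
Starting from $2, the probability is 0.4898.

0.4898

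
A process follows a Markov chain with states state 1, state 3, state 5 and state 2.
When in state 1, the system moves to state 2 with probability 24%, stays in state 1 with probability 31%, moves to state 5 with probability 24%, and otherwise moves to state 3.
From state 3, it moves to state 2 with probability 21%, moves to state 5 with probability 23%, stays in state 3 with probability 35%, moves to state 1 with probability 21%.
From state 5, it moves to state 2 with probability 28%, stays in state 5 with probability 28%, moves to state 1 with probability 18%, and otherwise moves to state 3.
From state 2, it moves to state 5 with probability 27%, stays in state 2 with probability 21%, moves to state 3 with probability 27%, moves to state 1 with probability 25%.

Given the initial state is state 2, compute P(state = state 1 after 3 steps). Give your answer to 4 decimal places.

0.2354

Propagate the distribution vector 3 steps from state 2.
After 0 steps: (0.0000, 0.0000, 0.0000, 1.0000)
After 1 step: (0.2500, 0.2700, 0.2700, 0.2100)
After 2 steps: (0.2353, 0.2739, 0.2544, 0.2364)
After 3 steps: (0.2354, 0.2753, 0.2545, 0.2349)
P(in state 1 after 3 steps) = 0.2354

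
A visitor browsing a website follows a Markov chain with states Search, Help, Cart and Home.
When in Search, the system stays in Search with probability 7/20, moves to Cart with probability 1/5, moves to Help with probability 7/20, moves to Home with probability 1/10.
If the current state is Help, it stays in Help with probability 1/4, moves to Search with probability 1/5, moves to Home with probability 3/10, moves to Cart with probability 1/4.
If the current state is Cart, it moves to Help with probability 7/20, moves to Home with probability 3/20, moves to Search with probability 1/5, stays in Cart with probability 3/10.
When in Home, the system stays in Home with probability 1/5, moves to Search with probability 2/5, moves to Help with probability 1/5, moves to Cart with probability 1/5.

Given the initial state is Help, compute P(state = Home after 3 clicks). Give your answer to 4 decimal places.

0.1871

Propagate the distribution vector 3 clicks from Help.
After 0 clicks: (0.0000, 1.0000, 0.0000, 0.0000)
After 1 click: (0.2000, 0.2500, 0.2500, 0.3000)
After 2 clicks: (0.2900, 0.2800, 0.2375, 0.1925)
After 3 clicks: (0.2820, 0.2931, 0.2378, 0.1871)
P(in Home after 3 clicks) = 0.1871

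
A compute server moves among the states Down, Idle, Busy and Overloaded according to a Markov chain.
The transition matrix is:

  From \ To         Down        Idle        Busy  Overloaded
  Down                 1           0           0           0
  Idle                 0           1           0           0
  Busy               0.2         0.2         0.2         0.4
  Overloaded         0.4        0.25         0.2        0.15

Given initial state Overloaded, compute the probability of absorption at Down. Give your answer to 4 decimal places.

Let h(s) be the probability of absorption at Down starting from transient state s. Then h(Down) = 1 and h(Idle) = 0. By first-step analysis:
h(Busy) = 0.2·1 + 0.2·0 + 0.2·h(Busy) + 0.4·h(Overloaded)
h(Overloaded) = 0.4·1 + 0.25·0 + 0.2·h(Busy) + 0.15·h(Overloaded)
Solving: h(Busy) = 0.5500, h(Overloaded) = 0.6000.
Starting from Overloaded, the probability is 0.6000.

0.6000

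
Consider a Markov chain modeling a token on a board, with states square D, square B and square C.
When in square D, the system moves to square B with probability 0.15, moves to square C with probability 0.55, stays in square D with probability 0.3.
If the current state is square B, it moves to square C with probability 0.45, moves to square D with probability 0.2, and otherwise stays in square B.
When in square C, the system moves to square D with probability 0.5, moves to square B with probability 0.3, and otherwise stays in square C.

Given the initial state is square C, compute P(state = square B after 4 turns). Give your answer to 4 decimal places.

0.2584

Propagate the distribution vector 4 turns from square C.
After 0 turns: (0.0000, 0.0000, 1.0000)
After 1 turn: (0.5000, 0.3000, 0.2000)
After 2 turns: (0.3100, 0.2400, 0.4500)
After 3 turns: (0.3660, 0.2655, 0.3685)
After 4 turns: (0.3472, 0.2584, 0.3945)
P(in square B after 4 turns) = 0.2584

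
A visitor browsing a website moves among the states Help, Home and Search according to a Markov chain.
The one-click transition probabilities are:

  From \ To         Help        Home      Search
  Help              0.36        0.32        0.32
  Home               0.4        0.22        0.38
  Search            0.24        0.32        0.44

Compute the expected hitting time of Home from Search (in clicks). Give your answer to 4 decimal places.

Let t(s) be the expected number of clicks to first reach Home from state s, with t(Home) = 0. Conditioning on the first click:
t(Help) = 1 + 0.36·t(Help) + 0.32·t(Search)
t(Search) = 1 + 0.24·t(Help) + 0.44·t(Search)
Solving: t(Help) = 3.1250, t(Search) = 3.1250.
Expected clicks from Search to Home: 3.1250.

3.1250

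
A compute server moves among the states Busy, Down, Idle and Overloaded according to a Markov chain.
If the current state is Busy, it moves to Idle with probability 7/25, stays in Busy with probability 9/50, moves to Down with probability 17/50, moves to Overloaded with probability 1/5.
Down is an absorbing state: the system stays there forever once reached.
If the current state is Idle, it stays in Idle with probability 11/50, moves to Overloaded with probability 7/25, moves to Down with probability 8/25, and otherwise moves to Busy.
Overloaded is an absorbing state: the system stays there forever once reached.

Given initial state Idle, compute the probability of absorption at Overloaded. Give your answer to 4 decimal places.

Let h(s) be the probability of absorption at Overloaded starting from transient state s. Then h(Overloaded) = 1 and h(Down) = 0. By first-step analysis:
h(Busy) = 0.18·h(Busy) + 0.34·0 + 0.28·h(Idle) + 0.2·1
h(Idle) = 0.18·h(Busy) + 0.32·0 + 0.22·h(Idle) + 0.28·1
Solving: h(Busy) = 0.3978, h(Idle) = 0.4508.
Starting from Idle, the probability is 0.4508.

0.4508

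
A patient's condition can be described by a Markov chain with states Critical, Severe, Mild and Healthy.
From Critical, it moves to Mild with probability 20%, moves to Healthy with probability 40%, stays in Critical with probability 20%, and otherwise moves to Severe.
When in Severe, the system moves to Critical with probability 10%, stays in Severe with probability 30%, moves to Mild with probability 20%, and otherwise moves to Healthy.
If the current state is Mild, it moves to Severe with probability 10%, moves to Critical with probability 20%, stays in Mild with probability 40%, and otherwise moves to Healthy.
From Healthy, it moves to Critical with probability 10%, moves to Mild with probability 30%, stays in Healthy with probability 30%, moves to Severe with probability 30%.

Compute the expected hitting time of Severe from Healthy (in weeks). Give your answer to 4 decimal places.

4.5055

Let t(s) be the expected number of weeks to first reach Severe from state s, with t(Severe) = 0. Conditioning on the first week:
t(Critical) = 1 + 0.2·t(Critical) + 0.2·t(Mild) + 0.4·t(Healthy)
t(Mild) = 1 + 0.2·t(Critical) + 0.4·t(Mild) + 0.3·t(Healthy)
t(Healthy) = 1 + 0.1·t(Critical) + 0.3·t(Mild) + 0.3·t(Healthy)
Solving: t(Critical) = 4.8901, t(Mild) = 5.5495, t(Healthy) = 4.5055.
Expected weeks from Healthy to Severe: 4.5055.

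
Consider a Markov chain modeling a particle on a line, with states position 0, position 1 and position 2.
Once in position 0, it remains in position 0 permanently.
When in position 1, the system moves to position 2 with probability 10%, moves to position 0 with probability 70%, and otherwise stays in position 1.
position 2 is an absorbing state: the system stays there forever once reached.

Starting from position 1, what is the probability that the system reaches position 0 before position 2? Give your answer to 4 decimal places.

Let h(s) be the probability of absorption at position 0 starting from transient state s. Then h(position 0) = 1 and h(position 2) = 0. By first-step analysis:
h(position 1) = 0.7·1 + 0.2·h(position 1) + 0.1·0
Solving: h(position 1) = 0.8750.
Starting from position 1, the probability is 0.8750.

0.8750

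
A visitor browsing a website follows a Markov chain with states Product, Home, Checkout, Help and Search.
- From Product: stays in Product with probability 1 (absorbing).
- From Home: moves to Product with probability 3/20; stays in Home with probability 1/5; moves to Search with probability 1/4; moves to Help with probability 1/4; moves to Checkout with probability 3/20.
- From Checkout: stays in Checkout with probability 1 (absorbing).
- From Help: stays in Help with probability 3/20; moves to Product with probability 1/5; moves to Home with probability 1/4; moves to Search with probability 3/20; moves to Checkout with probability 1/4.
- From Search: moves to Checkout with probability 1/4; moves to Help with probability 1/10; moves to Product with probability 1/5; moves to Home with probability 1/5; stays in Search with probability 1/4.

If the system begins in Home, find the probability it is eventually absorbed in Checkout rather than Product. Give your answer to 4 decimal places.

Let h(s) be the probability of absorption at Checkout starting from transient state s. Then h(Checkout) = 1 and h(Product) = 0. By first-step analysis:
h(Home) = 0.15·0 + 0.2·h(Home) + 0.15·1 + 0.25·h(Help) + 0.25·h(Search)
h(Help) = 0.2·0 + 0.25·h(Home) + 0.25·1 + 0.15·h(Help) + 0.15·h(Search)
h(Search) = 0.2·0 + 0.2·h(Home) + 0.25·1 + 0.1·h(Help) + 0.25·h(Search)
Solving: h(Home) = 0.5293, h(Help) = 0.5464, h(Search) = 0.5473.
Starting from Home, the probability is 0.5293.

0.5293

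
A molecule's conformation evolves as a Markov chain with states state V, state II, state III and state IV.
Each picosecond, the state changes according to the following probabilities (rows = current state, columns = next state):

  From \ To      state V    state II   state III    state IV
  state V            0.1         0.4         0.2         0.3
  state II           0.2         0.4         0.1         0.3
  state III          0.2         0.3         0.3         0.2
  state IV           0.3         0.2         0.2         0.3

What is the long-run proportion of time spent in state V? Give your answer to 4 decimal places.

Let the stationary distribution be π with π = πP and π_1 + π_2 + π_3 + π_4 = 1.
π_1 = 0.1·π_1 + 0.2·π_2 + 0.2·π_3 + 0.3·π_4
π_2 = 0.4·π_1 + 0.4·π_2 + 0.3·π_3 + 0.2·π_4
π_3 = 0.2·π_1 + 0.1·π_2 + 0.3·π_3 + 0.2·π_4
Solving with the normalization constraint gives π = (0.2074, 0.3251, 0.1861, 0.2814).
So the stationary probability of state V is 0.2074.

0.2074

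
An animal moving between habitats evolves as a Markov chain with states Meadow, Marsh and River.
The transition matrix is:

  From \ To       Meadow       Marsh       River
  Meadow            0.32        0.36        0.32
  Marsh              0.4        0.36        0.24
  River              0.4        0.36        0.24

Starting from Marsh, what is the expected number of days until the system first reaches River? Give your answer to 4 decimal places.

3.7088

Let t(s) be the expected number of days to first reach River from state s, with t(River) = 0. Conditioning on the first day:
t(Meadow) = 1 + 0.32·t(Meadow) + 0.36·t(Marsh)
t(Marsh) = 1 + 0.4·t(Meadow) + 0.36·t(Marsh)
Solving: t(Meadow) = 3.4341, t(Marsh) = 3.7088.
Expected days from Marsh to River: 3.7088.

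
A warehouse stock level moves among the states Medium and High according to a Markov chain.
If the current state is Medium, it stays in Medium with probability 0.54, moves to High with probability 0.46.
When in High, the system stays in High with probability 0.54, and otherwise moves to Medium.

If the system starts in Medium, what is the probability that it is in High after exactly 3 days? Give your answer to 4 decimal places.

Propagate the distribution vector 3 days from Medium.
After 0 days: (1.0000, 0.0000)
After 1 day: (0.5400, 0.4600)
After 2 days: (0.5032, 0.4968)
After 3 days: (0.5003, 0.4997)
P(in High after 3 days) = 0.4997

0.4997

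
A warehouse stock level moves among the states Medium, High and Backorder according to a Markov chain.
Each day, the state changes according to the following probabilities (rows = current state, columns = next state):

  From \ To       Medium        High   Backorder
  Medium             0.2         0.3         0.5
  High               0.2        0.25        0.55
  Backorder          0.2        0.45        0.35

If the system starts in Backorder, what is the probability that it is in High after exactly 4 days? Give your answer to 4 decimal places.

Propagate the distribution vector 4 days from Backorder.
After 0 days: (0.0000, 0.0000, 1.0000)
After 1 day: (0.2000, 0.4500, 0.3500)
After 2 days: (0.2000, 0.3300, 0.4700)
After 3 days: (0.2000, 0.3540, 0.4460)
After 4 days: (0.2000, 0.3492, 0.4508)
P(in High after 4 days) = 0.3492

0.3492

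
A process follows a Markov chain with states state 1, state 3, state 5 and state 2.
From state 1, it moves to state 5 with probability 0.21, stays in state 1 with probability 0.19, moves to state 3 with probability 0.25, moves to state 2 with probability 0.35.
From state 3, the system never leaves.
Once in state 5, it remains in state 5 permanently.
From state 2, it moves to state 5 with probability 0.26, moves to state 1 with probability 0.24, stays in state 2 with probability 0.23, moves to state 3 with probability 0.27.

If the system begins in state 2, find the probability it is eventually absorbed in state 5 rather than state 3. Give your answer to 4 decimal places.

0.4836

Let h(s) be the probability of absorption at state 5 starting from transient state s. Then h(state 5) = 1 and h(state 3) = 0. By first-step analysis:
h(state 1) = 0.19·h(state 1) + 0.25·0 + 0.21·1 + 0.35·h(state 2)
h(state 2) = 0.24·h(state 1) + 0.27·0 + 0.26·1 + 0.23·h(state 2)
Solving: h(state 1) = 0.4682, h(state 2) = 0.4836.
Starting from state 2, the probability is 0.4836.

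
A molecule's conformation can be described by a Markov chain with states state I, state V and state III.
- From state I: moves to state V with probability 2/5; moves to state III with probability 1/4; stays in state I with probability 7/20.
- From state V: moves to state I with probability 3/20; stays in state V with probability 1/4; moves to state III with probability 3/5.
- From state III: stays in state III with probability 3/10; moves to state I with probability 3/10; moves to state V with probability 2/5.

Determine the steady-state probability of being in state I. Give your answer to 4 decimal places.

0.2609

Let the stationary distribution be π with π = πP and π_1 + π_2 + π_3 = 1.
π_1 = 0.35·π_1 + 0.15·π_2 + 0.3·π_3
π_2 = 0.4·π_1 + 0.25·π_2 + 0.4·π_3
Solving with the normalization constraint gives π = (0.2609, 0.3478, 0.3913).
So the stationary probability of state I is 0.2609.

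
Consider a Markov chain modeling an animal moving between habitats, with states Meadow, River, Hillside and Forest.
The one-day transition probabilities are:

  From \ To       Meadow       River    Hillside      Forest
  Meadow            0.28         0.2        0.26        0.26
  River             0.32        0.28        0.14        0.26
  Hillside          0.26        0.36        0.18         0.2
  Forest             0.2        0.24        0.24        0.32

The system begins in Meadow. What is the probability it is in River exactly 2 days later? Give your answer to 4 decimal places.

Propagate the distribution vector 2 days from Meadow.
After 0 days: (1.0000, 0.0000, 0.0000, 0.0000)
After 1 day: (0.2800, 0.2000, 0.2600, 0.2600)
After 2 days: (0.2620, 0.2680, 0.2100, 0.2600)
P(in River after 2 days) = 0.2680

0.2680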